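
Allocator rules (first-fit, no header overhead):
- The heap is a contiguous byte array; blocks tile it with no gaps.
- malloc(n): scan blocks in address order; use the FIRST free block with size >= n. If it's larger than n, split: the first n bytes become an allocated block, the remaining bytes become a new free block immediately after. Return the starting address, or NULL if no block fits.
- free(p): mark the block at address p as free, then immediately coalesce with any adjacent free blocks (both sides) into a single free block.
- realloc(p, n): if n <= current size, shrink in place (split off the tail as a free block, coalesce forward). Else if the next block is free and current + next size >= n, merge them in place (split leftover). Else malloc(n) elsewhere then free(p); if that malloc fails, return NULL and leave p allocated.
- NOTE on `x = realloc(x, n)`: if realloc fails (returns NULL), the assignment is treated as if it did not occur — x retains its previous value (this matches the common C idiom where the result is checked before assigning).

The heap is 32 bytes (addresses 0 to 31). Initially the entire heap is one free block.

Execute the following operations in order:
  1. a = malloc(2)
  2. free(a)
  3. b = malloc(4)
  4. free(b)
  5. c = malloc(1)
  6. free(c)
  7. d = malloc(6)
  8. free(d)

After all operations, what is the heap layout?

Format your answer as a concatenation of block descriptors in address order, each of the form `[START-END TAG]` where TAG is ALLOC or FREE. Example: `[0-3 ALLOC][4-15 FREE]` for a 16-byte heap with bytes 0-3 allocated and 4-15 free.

Op 1: a = malloc(2) -> a = 0; heap: [0-1 ALLOC][2-31 FREE]
Op 2: free(a) -> (freed a); heap: [0-31 FREE]
Op 3: b = malloc(4) -> b = 0; heap: [0-3 ALLOC][4-31 FREE]
Op 4: free(b) -> (freed b); heap: [0-31 FREE]
Op 5: c = malloc(1) -> c = 0; heap: [0-0 ALLOC][1-31 FREE]
Op 6: free(c) -> (freed c); heap: [0-31 FREE]
Op 7: d = malloc(6) -> d = 0; heap: [0-5 ALLOC][6-31 FREE]
Op 8: free(d) -> (freed d); heap: [0-31 FREE]

Answer: [0-31 FREE]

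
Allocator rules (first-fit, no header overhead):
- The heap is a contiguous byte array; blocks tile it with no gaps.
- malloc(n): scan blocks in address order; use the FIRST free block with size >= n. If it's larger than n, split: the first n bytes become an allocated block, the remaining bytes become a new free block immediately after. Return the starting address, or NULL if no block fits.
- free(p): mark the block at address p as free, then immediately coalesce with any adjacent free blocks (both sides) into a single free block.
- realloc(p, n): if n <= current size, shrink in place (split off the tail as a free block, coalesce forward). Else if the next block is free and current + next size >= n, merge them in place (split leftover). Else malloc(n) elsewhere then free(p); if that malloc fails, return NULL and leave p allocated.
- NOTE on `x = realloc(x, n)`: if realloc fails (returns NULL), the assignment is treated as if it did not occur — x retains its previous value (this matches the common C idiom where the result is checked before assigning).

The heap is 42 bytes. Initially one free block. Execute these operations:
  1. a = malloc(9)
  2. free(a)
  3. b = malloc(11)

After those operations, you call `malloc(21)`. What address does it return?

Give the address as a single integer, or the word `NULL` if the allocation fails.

Op 1: a = malloc(9) -> a = 0; heap: [0-8 ALLOC][9-41 FREE]
Op 2: free(a) -> (freed a); heap: [0-41 FREE]
Op 3: b = malloc(11) -> b = 0; heap: [0-10 ALLOC][11-41 FREE]
malloc(21): first-fit scan over [0-10 ALLOC][11-41 FREE] -> 11

Answer: 11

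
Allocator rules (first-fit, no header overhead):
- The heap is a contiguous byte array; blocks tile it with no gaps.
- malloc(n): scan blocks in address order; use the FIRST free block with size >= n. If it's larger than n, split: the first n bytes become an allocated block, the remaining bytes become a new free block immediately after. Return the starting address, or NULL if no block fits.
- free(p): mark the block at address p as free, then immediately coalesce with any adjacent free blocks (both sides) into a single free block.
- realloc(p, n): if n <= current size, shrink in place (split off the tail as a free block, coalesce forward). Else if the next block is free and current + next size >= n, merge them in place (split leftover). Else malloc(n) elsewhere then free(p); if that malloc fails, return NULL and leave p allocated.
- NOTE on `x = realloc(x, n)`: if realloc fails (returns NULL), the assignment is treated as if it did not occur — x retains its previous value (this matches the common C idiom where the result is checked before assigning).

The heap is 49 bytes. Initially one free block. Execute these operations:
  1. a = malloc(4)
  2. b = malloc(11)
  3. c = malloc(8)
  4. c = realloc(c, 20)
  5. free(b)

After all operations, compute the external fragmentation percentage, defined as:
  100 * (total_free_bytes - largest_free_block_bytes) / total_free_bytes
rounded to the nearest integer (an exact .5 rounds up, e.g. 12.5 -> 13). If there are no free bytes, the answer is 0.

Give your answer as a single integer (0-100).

Op 1: a = malloc(4) -> a = 0; heap: [0-3 ALLOC][4-48 FREE]
Op 2: b = malloc(11) -> b = 4; heap: [0-3 ALLOC][4-14 ALLOC][15-48 FREE]
Op 3: c = malloc(8) -> c = 15; heap: [0-3 ALLOC][4-14 ALLOC][15-22 ALLOC][23-48 FREE]
Op 4: c = realloc(c, 20) -> c = 15; heap: [0-3 ALLOC][4-14 ALLOC][15-34 ALLOC][35-48 FREE]
Op 5: free(b) -> (freed b); heap: [0-3 ALLOC][4-14 FREE][15-34 ALLOC][35-48 FREE]
Free blocks: [11 14] total_free=25 largest=14 -> 100*(25-14)/25 = 1100/25 = 44

Answer: 44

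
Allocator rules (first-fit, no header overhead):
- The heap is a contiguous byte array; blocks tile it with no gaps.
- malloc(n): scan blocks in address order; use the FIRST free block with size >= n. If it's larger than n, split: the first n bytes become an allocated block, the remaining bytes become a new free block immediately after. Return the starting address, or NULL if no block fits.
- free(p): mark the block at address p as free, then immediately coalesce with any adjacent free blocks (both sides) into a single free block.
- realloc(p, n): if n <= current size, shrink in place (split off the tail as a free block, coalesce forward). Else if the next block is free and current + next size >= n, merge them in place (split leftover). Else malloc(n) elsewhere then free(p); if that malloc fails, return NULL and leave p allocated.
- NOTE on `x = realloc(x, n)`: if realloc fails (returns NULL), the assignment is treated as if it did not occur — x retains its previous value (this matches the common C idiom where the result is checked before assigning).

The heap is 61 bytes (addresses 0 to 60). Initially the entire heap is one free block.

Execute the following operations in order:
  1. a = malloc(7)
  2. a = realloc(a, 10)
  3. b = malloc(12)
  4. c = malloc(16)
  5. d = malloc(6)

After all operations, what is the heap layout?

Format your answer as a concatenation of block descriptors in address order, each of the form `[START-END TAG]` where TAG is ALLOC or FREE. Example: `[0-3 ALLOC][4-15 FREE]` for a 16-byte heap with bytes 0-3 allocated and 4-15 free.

Answer: [0-9 ALLOC][10-21 ALLOC][22-37 ALLOC][38-43 ALLOC][44-60 FREE]

Derivation:
Op 1: a = malloc(7) -> a = 0; heap: [0-6 ALLOC][7-60 FREE]
Op 2: a = realloc(a, 10) -> a = 0; heap: [0-9 ALLOC][10-60 FREE]
Op 3: b = malloc(12) -> b = 10; heap: [0-9 ALLOC][10-21 ALLOC][22-60 FREE]
Op 4: c = malloc(16) -> c = 22; heap: [0-9 ALLOC][10-21 ALLOC][22-37 ALLOC][38-60 FREE]
Op 5: d = malloc(6) -> d = 38; heap: [0-9 ALLOC][10-21 ALLOC][22-37 ALLOC][38-43 ALLOC][44-60 FREE]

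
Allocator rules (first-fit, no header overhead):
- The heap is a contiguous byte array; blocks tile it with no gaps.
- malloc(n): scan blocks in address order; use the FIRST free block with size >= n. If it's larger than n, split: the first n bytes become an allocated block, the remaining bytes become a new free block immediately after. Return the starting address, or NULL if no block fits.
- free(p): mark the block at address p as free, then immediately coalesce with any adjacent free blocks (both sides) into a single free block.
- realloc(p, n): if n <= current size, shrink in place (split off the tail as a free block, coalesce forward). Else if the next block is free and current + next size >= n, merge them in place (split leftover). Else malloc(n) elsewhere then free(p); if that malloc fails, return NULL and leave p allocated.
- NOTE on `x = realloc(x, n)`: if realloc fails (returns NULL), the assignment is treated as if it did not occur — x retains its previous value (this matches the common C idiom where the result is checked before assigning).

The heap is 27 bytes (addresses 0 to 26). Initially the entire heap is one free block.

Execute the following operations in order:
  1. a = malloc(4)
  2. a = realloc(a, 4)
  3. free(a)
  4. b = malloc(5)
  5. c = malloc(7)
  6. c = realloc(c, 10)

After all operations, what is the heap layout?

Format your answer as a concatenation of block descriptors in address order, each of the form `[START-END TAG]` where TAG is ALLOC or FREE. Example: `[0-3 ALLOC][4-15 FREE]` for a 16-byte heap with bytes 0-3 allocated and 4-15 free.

Op 1: a = malloc(4) -> a = 0; heap: [0-3 ALLOC][4-26 FREE]
Op 2: a = realloc(a, 4) -> a = 0; heap: [0-3 ALLOC][4-26 FREE]
Op 3: free(a) -> (freed a); heap: [0-26 FREE]
Op 4: b = malloc(5) -> b = 0; heap: [0-4 ALLOC][5-26 FREE]
Op 5: c = malloc(7) -> c = 5; heap: [0-4 ALLOC][5-11 ALLOC][12-26 FREE]
Op 6: c = realloc(c, 10) -> c = 5; heap: [0-4 ALLOC][5-14 ALLOC][15-26 FREE]

Answer: [0-4 ALLOC][5-14 ALLOC][15-26 FREE]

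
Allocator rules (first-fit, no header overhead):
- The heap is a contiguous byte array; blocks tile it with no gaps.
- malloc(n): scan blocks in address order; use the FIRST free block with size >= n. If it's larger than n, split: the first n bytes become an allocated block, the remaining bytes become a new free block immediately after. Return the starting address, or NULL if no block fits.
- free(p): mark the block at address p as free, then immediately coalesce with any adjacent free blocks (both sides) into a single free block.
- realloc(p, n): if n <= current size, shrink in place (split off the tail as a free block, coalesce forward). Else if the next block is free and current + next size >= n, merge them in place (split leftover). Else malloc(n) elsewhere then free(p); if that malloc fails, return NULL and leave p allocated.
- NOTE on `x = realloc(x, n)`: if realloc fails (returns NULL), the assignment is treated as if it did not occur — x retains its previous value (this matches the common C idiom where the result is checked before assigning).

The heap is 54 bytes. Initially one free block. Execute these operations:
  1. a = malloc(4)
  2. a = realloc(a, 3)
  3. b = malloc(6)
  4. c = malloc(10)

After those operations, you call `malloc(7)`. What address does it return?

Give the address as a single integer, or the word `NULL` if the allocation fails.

Answer: 19

Derivation:
Op 1: a = malloc(4) -> a = 0; heap: [0-3 ALLOC][4-53 FREE]
Op 2: a = realloc(a, 3) -> a = 0; heap: [0-2 ALLOC][3-53 FREE]
Op 3: b = malloc(6) -> b = 3; heap: [0-2 ALLOC][3-8 ALLOC][9-53 FREE]
Op 4: c = malloc(10) -> c = 9; heap: [0-2 ALLOC][3-8 ALLOC][9-18 ALLOC][19-53 FREE]
malloc(7): first-fit scan over [0-2 ALLOC][3-8 ALLOC][9-18 ALLOC][19-53 FREE] -> 19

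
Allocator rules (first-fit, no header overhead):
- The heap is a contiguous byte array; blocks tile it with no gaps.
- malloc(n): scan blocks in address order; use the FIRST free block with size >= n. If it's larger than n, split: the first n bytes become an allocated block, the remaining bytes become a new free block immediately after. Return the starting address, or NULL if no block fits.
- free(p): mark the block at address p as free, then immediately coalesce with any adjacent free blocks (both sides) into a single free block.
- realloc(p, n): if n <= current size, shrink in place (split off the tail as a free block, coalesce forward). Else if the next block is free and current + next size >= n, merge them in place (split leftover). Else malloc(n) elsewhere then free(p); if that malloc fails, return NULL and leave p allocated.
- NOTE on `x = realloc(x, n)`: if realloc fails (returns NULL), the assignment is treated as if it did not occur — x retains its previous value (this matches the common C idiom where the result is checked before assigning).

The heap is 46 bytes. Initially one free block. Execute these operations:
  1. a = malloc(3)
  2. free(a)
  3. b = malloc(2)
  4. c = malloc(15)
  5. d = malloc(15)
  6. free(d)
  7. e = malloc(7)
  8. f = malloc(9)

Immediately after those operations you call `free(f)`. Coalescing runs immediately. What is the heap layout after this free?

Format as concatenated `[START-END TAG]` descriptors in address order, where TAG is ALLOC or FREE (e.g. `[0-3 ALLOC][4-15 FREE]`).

Answer: [0-1 ALLOC][2-16 ALLOC][17-23 ALLOC][24-45 FREE]

Derivation:
Op 1: a = malloc(3) -> a = 0; heap: [0-2 ALLOC][3-45 FREE]
Op 2: free(a) -> (freed a); heap: [0-45 FREE]
Op 3: b = malloc(2) -> b = 0; heap: [0-1 ALLOC][2-45 FREE]
Op 4: c = malloc(15) -> c = 2; heap: [0-1 ALLOC][2-16 ALLOC][17-45 FREE]
Op 5: d = malloc(15) -> d = 17; heap: [0-1 ALLOC][2-16 ALLOC][17-31 ALLOC][32-45 FREE]
Op 6: free(d) -> (freed d); heap: [0-1 ALLOC][2-16 ALLOC][17-45 FREE]
Op 7: e = malloc(7) -> e = 17; heap: [0-1 ALLOC][2-16 ALLOC][17-23 ALLOC][24-45 FREE]
Op 8: f = malloc(9) -> f = 24; heap: [0-1 ALLOC][2-16 ALLOC][17-23 ALLOC][24-32 ALLOC][33-45 FREE]
free(f): f = 24 -> block [24-32 ALLOC]; mark free, coalesce with adjacent free neighbors -> [0-1 ALLOC][2-16 ALLOC][17-23 ALLOC][24-45 FREE]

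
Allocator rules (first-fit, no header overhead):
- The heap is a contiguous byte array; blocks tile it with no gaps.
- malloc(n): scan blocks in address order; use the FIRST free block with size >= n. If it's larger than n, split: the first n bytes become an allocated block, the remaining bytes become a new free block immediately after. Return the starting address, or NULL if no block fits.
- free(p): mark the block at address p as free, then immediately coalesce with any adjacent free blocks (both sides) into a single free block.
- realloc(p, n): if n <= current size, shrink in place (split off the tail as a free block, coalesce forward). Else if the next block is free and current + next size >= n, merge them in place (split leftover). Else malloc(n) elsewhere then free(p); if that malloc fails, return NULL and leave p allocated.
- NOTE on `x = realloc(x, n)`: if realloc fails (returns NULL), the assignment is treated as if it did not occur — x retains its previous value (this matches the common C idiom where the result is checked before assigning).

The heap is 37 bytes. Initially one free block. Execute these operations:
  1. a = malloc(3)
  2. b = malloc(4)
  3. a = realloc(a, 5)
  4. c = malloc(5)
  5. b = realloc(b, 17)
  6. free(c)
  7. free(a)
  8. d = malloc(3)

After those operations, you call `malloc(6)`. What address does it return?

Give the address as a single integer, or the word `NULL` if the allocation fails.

Op 1: a = malloc(3) -> a = 0; heap: [0-2 ALLOC][3-36 FREE]
Op 2: b = malloc(4) -> b = 3; heap: [0-2 ALLOC][3-6 ALLOC][7-36 FREE]
Op 3: a = realloc(a, 5) -> a = 7; heap: [0-2 FREE][3-6 ALLOC][7-11 ALLOC][12-36 FREE]
Op 4: c = malloc(5) -> c = 12; heap: [0-2 FREE][3-6 ALLOC][7-11 ALLOC][12-16 ALLOC][17-36 FREE]
Op 5: b = realloc(b, 17) -> b = 17; heap: [0-6 FREE][7-11 ALLOC][12-16 ALLOC][17-33 ALLOC][34-36 FREE]
Op 6: free(c) -> (freed c); heap: [0-6 FREE][7-11 ALLOC][12-16 FREE][17-33 ALLOC][34-36 FREE]
Op 7: free(a) -> (freed a); heap: [0-16 FREE][17-33 ALLOC][34-36 FREE]
Op 8: d = malloc(3) -> d = 0; heap: [0-2 ALLOC][3-16 FREE][17-33 ALLOC][34-36 FREE]
malloc(6): first-fit scan over [0-2 ALLOC][3-16 FREE][17-33 ALLOC][34-36 FREE] -> 3

Answer: 3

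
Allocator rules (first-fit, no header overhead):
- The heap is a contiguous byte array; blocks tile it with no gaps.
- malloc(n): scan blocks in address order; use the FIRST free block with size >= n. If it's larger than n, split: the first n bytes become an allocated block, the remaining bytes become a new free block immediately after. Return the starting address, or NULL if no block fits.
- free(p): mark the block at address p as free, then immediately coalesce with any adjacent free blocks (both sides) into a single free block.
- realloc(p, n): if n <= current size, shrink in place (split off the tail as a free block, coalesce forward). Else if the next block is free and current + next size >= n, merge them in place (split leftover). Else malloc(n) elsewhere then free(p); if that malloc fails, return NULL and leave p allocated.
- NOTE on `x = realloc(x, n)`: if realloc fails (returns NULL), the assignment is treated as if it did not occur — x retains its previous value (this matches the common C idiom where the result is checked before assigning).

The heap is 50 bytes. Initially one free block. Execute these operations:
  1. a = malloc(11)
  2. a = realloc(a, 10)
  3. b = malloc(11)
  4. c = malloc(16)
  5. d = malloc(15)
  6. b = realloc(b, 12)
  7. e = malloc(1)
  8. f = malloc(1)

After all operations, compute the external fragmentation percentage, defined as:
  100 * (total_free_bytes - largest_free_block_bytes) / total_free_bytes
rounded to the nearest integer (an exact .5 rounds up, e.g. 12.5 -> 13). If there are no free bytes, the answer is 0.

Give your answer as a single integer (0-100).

Answer: 10

Derivation:
Op 1: a = malloc(11) -> a = 0; heap: [0-10 ALLOC][11-49 FREE]
Op 2: a = realloc(a, 10) -> a = 0; heap: [0-9 ALLOC][10-49 FREE]
Op 3: b = malloc(11) -> b = 10; heap: [0-9 ALLOC][10-20 ALLOC][21-49 FREE]
Op 4: c = malloc(16) -> c = 21; heap: [0-9 ALLOC][10-20 ALLOC][21-36 ALLOC][37-49 FREE]
Op 5: d = malloc(15) -> d = NULL; heap: [0-9 ALLOC][10-20 ALLOC][21-36 ALLOC][37-49 FREE]
Op 6: b = realloc(b, 12) -> b = 37; heap: [0-9 ALLOC][10-20 FREE][21-36 ALLOC][37-48 ALLOC][49-49 FREE]
Op 7: e = malloc(1) -> e = 10; heap: [0-9 ALLOC][10-10 ALLOC][11-20 FREE][21-36 ALLOC][37-48 ALLOC][49-49 FREE]
Op 8: f = malloc(1) -> f = 11; heap: [0-9 ALLOC][10-10 ALLOC][11-11 ALLOC][12-20 FREE][21-36 ALLOC][37-48 ALLOC][49-49 FREE]
Free blocks: [9 1] total_free=10 largest=9 -> 100*(10-9)/10 = 100/10 = 10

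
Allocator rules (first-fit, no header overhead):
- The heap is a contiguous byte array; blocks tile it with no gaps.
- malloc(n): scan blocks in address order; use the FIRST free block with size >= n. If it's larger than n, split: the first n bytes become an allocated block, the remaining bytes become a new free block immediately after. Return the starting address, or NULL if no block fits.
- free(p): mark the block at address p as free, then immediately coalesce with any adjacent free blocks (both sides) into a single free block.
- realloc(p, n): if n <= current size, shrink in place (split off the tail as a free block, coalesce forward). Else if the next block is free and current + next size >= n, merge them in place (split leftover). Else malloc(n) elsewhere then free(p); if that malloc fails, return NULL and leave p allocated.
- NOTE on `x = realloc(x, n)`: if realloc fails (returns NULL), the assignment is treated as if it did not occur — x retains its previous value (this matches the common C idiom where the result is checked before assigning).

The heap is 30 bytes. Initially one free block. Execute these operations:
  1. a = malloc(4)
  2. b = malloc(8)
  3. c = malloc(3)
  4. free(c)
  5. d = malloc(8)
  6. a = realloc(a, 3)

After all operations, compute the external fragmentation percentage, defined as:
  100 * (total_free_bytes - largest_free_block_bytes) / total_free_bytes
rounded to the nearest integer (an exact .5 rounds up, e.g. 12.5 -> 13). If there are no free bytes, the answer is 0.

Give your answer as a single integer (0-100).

Op 1: a = malloc(4) -> a = 0; heap: [0-3 ALLOC][4-29 FREE]
Op 2: b = malloc(8) -> b = 4; heap: [0-3 ALLOC][4-11 ALLOC][12-29 FREE]
Op 3: c = malloc(3) -> c = 12; heap: [0-3 ALLOC][4-11 ALLOC][12-14 ALLOC][15-29 FREE]
Op 4: free(c) -> (freed c); heap: [0-3 ALLOC][4-11 ALLOC][12-29 FREE]
Op 5: d = malloc(8) -> d = 12; heap: [0-3 ALLOC][4-11 ALLOC][12-19 ALLOC][20-29 FREE]
Op 6: a = realloc(a, 3) -> a = 0; heap: [0-2 ALLOC][3-3 FREE][4-11 ALLOC][12-19 ALLOC][20-29 FREE]
Free blocks: [1 10] total_free=11 largest=10 -> 100*(11-10)/11 = 100/11 ≈ 9.091 -> rounds to 9

Answer: 9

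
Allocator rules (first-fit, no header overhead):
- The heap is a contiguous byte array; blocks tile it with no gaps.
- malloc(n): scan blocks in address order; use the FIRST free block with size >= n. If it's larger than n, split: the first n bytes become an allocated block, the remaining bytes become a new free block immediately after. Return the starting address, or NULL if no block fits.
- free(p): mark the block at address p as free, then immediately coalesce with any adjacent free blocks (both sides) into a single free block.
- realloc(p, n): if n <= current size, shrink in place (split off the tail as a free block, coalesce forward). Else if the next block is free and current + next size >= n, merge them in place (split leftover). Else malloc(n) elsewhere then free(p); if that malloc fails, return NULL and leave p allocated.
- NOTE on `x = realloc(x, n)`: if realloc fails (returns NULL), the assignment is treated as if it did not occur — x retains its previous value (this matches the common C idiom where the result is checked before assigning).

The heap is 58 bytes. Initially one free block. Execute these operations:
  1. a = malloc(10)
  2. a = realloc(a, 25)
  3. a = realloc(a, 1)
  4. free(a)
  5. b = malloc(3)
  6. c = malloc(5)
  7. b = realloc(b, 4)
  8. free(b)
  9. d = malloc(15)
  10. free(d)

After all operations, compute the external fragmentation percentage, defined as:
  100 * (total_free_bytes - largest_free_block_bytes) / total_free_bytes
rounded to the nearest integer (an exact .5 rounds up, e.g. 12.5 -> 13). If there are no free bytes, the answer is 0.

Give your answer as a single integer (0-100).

Op 1: a = malloc(10) -> a = 0; heap: [0-9 ALLOC][10-57 FREE]
Op 2: a = realloc(a, 25) -> a = 0; heap: [0-24 ALLOC][25-57 FREE]
Op 3: a = realloc(a, 1) -> a = 0; heap: [0-0 ALLOC][1-57 FREE]
Op 4: free(a) -> (freed a); heap: [0-57 FREE]
Op 5: b = malloc(3) -> b = 0; heap: [0-2 ALLOC][3-57 FREE]
Op 6: c = malloc(5) -> c = 3; heap: [0-2 ALLOC][3-7 ALLOC][8-57 FREE]
Op 7: b = realloc(b, 4) -> b = 8; heap: [0-2 FREE][3-7 ALLOC][8-11 ALLOC][12-57 FREE]
Op 8: free(b) -> (freed b); heap: [0-2 FREE][3-7 ALLOC][8-57 FREE]
Op 9: d = malloc(15) -> d = 8; heap: [0-2 FREE][3-7 ALLOC][8-22 ALLOC][23-57 FREE]
Op 10: free(d) -> (freed d); heap: [0-2 FREE][3-7 ALLOC][8-57 FREE]
Free blocks: [3 50] total_free=53 largest=50 -> 100*(53-50)/53 = 300/53 ≈ 5.660 -> rounds to 6

Answer: 6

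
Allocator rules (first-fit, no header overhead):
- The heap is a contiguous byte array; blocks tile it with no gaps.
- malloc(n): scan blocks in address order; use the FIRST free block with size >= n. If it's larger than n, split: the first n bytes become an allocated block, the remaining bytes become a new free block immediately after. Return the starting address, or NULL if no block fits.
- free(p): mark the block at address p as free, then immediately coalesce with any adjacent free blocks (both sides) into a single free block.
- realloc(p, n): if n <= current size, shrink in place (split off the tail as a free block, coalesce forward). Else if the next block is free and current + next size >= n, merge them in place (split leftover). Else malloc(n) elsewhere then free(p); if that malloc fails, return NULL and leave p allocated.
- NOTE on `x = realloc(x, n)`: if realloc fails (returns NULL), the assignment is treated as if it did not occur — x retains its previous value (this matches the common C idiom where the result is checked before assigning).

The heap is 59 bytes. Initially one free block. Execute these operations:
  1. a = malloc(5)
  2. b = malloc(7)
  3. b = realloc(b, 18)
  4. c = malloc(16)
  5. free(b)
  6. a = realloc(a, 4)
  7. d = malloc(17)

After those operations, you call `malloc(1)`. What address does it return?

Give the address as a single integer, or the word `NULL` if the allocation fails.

Op 1: a = malloc(5) -> a = 0; heap: [0-4 ALLOC][5-58 FREE]
Op 2: b = malloc(7) -> b = 5; heap: [0-4 ALLOC][5-11 ALLOC][12-58 FREE]
Op 3: b = realloc(b, 18) -> b = 5; heap: [0-4 ALLOC][5-22 ALLOC][23-58 FREE]
Op 4: c = malloc(16) -> c = 23; heap: [0-4 ALLOC][5-22 ALLOC][23-38 ALLOC][39-58 FREE]
Op 5: free(b) -> (freed b); heap: [0-4 ALLOC][5-22 FREE][23-38 ALLOC][39-58 FREE]
Op 6: a = realloc(a, 4) -> a = 0; heap: [0-3 ALLOC][4-22 FREE][23-38 ALLOC][39-58 FREE]
Op 7: d = malloc(17) -> d = 4; heap: [0-3 ALLOC][4-20 ALLOC][21-22 FREE][23-38 ALLOC][39-58 FREE]
malloc(1): first-fit scan over [0-3 ALLOC][4-20 ALLOC][21-22 FREE][23-38 ALLOC][39-58 FREE] -> 21

Answer: 21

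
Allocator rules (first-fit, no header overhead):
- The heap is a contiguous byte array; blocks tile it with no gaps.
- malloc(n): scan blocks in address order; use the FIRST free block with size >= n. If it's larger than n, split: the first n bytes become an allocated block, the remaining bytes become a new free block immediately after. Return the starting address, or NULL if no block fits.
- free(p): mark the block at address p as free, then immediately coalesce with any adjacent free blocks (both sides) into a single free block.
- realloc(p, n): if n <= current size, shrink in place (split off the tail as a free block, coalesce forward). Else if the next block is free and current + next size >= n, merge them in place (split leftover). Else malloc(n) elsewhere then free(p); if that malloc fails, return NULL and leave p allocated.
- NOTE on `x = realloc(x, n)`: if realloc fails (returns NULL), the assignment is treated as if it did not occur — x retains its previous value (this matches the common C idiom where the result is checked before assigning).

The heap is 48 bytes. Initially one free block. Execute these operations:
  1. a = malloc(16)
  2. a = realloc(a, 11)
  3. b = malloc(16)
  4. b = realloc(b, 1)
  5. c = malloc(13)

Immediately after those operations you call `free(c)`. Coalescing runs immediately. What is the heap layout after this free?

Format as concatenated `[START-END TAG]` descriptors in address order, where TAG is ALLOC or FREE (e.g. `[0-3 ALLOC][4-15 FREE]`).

Op 1: a = malloc(16) -> a = 0; heap: [0-15 ALLOC][16-47 FREE]
Op 2: a = realloc(a, 11) -> a = 0; heap: [0-10 ALLOC][11-47 FREE]
Op 3: b = malloc(16) -> b = 11; heap: [0-10 ALLOC][11-26 ALLOC][27-47 FREE]
Op 4: b = realloc(b, 1) -> b = 11; heap: [0-10 ALLOC][11-11 ALLOC][12-47 FREE]
Op 5: c = malloc(13) -> c = 12; heap: [0-10 ALLOC][11-11 ALLOC][12-24 ALLOC][25-47 FREE]
free(c): c = 12 -> block [12-24 ALLOC]; mark free, coalesce with adjacent free neighbors -> [0-10 ALLOC][11-11 ALLOC][12-47 FREE]

Answer: [0-10 ALLOC][11-11 ALLOC][12-47 FREE]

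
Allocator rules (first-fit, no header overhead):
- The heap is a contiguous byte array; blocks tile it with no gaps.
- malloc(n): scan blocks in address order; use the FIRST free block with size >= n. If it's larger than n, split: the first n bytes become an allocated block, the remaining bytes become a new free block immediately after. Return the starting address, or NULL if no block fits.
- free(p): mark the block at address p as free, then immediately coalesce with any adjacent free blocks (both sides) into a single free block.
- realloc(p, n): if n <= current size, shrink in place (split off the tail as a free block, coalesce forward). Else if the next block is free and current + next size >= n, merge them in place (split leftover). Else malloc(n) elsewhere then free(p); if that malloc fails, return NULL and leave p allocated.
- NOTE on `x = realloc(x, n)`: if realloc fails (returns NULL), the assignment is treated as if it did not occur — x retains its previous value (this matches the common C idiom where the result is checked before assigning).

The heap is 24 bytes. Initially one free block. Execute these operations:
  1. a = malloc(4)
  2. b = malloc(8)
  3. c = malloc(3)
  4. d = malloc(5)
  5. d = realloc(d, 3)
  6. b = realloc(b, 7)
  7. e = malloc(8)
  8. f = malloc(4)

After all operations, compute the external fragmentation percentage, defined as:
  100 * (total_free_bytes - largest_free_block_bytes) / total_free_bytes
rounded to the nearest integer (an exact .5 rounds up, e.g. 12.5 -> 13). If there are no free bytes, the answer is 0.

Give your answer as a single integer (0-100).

Answer: 33

Derivation:
Op 1: a = malloc(4) -> a = 0; heap: [0-3 ALLOC][4-23 FREE]
Op 2: b = malloc(8) -> b = 4; heap: [0-3 ALLOC][4-11 ALLOC][12-23 FREE]
Op 3: c = malloc(3) -> c = 12; heap: [0-3 ALLOC][4-11 ALLOC][12-14 ALLOC][15-23 FREE]
Op 4: d = malloc(5) -> d = 15; heap: [0-3 ALLOC][4-11 ALLOC][12-14 ALLOC][15-19 ALLOC][20-23 FREE]
Op 5: d = realloc(d, 3) -> d = 15; heap: [0-3 ALLOC][4-11 ALLOC][12-14 ALLOC][15-17 ALLOC][18-23 FREE]
Op 6: b = realloc(b, 7) -> b = 4; heap: [0-3 ALLOC][4-10 ALLOC][11-11 FREE][12-14 ALLOC][15-17 ALLOC][18-23 FREE]
Op 7: e = malloc(8) -> e = NULL; heap: [0-3 ALLOC][4-10 ALLOC][11-11 FREE][12-14 ALLOC][15-17 ALLOC][18-23 FREE]
Op 8: f = malloc(4) -> f = 18; heap: [0-3 ALLOC][4-10 ALLOC][11-11 FREE][12-14 ALLOC][15-17 ALLOC][18-21 ALLOC][22-23 FREE]
Free blocks: [1 2] total_free=3 largest=2 -> 100*(3-2)/3 = 100/3 ≈ 33.333 -> rounds to 33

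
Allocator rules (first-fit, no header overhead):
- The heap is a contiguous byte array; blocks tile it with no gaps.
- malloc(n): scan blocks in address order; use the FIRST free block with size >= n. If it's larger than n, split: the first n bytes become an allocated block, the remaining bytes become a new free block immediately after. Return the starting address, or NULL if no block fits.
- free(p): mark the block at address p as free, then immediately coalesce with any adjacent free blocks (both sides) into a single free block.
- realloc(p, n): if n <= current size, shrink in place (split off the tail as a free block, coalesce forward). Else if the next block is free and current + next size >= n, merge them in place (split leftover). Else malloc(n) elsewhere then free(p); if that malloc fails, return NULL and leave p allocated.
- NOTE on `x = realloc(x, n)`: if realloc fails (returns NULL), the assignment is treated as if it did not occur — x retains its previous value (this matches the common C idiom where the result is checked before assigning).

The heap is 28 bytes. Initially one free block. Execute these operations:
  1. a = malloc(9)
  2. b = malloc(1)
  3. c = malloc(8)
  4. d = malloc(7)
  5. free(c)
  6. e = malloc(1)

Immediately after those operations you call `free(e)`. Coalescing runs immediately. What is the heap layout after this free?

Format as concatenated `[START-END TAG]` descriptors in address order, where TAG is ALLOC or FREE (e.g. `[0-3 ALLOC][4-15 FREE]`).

Answer: [0-8 ALLOC][9-9 ALLOC][10-17 FREE][18-24 ALLOC][25-27 FREE]

Derivation:
Op 1: a = malloc(9) -> a = 0; heap: [0-8 ALLOC][9-27 FREE]
Op 2: b = malloc(1) -> b = 9; heap: [0-8 ALLOC][9-9 ALLOC][10-27 FREE]
Op 3: c = malloc(8) -> c = 10; heap: [0-8 ALLOC][9-9 ALLOC][10-17 ALLOC][18-27 FREE]
Op 4: d = malloc(7) -> d = 18; heap: [0-8 ALLOC][9-9 ALLOC][10-17 ALLOC][18-24 ALLOC][25-27 FREE]
Op 5: free(c) -> (freed c); heap: [0-8 ALLOC][9-9 ALLOC][10-17 FREE][18-24 ALLOC][25-27 FREE]
Op 6: e = malloc(1) -> e = 10; heap: [0-8 ALLOC][9-9 ALLOC][10-10 ALLOC][11-17 FREE][18-24 ALLOC][25-27 FREE]
free(e): e = 10 -> block [10-10 ALLOC]; mark free, coalesce with adjacent free neighbors -> [0-8 ALLOC][9-9 ALLOC][10-17 FREE][18-24 ALLOC][25-27 FREE]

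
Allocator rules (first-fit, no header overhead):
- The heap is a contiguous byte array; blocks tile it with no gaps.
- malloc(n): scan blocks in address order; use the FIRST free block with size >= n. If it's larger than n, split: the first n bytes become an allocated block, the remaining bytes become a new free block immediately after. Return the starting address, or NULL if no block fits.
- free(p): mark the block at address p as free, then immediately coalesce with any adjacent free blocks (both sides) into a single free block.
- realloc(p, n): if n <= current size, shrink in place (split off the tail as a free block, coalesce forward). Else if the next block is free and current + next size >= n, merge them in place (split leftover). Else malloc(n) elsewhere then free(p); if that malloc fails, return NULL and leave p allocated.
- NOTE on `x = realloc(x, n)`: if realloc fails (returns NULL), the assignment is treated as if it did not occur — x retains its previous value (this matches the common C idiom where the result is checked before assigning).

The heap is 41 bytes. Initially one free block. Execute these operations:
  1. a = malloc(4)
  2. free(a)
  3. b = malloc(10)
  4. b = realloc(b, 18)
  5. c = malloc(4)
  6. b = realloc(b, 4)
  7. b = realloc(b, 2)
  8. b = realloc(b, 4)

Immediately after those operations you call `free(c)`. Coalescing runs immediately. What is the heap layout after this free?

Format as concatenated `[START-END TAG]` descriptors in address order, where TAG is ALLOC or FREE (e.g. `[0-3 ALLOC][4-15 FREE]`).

Answer: [0-3 ALLOC][4-40 FREE]

Derivation:
Op 1: a = malloc(4) -> a = 0; heap: [0-3 ALLOC][4-40 FREE]
Op 2: free(a) -> (freed a); heap: [0-40 FREE]
Op 3: b = malloc(10) -> b = 0; heap: [0-9 ALLOC][10-40 FREE]
Op 4: b = realloc(b, 18) -> b = 0; heap: [0-17 ALLOC][18-40 FREE]
Op 5: c = malloc(4) -> c = 18; heap: [0-17 ALLOC][18-21 ALLOC][22-40 FREE]
Op 6: b = realloc(b, 4) -> b = 0; heap: [0-3 ALLOC][4-17 FREE][18-21 ALLOC][22-40 FREE]
Op 7: b = realloc(b, 2) -> b = 0; heap: [0-1 ALLOC][2-17 FREE][18-21 ALLOC][22-40 FREE]
Op 8: b = realloc(b, 4) -> b = 0; heap: [0-3 ALLOC][4-17 FREE][18-21 ALLOC][22-40 FREE]
free(c): c = 18 -> block [18-21 ALLOC]; mark free, coalesce with adjacent free neighbors -> [0-3 ALLOC][4-40 FREE]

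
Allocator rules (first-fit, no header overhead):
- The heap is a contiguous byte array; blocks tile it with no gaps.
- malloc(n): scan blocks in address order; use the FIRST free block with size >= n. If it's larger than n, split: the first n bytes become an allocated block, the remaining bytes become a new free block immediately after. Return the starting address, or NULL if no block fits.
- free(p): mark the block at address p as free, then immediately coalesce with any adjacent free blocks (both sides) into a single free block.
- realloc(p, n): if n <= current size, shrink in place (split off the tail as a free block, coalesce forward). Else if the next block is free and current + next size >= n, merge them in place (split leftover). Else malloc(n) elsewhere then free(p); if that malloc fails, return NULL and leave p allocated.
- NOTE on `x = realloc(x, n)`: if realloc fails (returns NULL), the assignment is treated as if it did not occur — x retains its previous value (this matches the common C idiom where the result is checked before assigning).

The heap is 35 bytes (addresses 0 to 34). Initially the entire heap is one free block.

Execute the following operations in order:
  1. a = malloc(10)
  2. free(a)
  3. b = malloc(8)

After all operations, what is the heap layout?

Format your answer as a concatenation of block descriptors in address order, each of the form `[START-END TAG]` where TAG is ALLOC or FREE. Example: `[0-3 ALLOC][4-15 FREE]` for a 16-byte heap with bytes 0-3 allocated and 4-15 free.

Answer: [0-7 ALLOC][8-34 FREE]

Derivation:
Op 1: a = malloc(10) -> a = 0; heap: [0-9 ALLOC][10-34 FREE]
Op 2: free(a) -> (freed a); heap: [0-34 FREE]
Op 3: b = malloc(8) -> b = 0; heap: [0-7 ALLOC][8-34 FREE]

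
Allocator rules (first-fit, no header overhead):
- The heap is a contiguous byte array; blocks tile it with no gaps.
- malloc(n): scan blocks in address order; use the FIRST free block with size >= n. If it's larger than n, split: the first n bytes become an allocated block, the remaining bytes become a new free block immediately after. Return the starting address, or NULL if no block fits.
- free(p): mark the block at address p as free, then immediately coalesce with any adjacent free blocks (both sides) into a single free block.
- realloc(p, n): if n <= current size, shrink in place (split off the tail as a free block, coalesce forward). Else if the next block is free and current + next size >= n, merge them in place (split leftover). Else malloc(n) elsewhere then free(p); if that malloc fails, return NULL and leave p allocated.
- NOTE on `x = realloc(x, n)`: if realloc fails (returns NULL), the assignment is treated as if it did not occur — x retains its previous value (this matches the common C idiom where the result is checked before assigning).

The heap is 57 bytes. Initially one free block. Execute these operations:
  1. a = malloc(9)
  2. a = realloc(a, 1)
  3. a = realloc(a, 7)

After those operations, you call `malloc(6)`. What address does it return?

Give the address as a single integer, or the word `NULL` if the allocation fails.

Op 1: a = malloc(9) -> a = 0; heap: [0-8 ALLOC][9-56 FREE]
Op 2: a = realloc(a, 1) -> a = 0; heap: [0-0 ALLOC][1-56 FREE]
Op 3: a = realloc(a, 7) -> a = 0; heap: [0-6 ALLOC][7-56 FREE]
malloc(6): first-fit scan over [0-6 ALLOC][7-56 FREE] -> 7

Answer: 7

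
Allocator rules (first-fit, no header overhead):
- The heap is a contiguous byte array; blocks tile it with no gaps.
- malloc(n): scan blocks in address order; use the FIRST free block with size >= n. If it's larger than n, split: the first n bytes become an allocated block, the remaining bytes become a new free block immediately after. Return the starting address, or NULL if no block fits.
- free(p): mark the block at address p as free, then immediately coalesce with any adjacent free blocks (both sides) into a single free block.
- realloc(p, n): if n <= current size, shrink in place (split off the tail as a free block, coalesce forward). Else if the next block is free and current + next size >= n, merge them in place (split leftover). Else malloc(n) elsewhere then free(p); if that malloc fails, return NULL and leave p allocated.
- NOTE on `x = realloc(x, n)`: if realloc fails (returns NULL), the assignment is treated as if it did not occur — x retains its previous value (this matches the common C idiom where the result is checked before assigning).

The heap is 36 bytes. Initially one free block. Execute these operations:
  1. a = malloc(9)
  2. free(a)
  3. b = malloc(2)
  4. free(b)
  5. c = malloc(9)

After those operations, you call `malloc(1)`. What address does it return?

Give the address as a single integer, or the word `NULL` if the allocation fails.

Op 1: a = malloc(9) -> a = 0; heap: [0-8 ALLOC][9-35 FREE]
Op 2: free(a) -> (freed a); heap: [0-35 FREE]
Op 3: b = malloc(2) -> b = 0; heap: [0-1 ALLOC][2-35 FREE]
Op 4: free(b) -> (freed b); heap: [0-35 FREE]
Op 5: c = malloc(9) -> c = 0; heap: [0-8 ALLOC][9-35 FREE]
malloc(1): first-fit scan over [0-8 ALLOC][9-35 FREE] -> 9

Answer: 9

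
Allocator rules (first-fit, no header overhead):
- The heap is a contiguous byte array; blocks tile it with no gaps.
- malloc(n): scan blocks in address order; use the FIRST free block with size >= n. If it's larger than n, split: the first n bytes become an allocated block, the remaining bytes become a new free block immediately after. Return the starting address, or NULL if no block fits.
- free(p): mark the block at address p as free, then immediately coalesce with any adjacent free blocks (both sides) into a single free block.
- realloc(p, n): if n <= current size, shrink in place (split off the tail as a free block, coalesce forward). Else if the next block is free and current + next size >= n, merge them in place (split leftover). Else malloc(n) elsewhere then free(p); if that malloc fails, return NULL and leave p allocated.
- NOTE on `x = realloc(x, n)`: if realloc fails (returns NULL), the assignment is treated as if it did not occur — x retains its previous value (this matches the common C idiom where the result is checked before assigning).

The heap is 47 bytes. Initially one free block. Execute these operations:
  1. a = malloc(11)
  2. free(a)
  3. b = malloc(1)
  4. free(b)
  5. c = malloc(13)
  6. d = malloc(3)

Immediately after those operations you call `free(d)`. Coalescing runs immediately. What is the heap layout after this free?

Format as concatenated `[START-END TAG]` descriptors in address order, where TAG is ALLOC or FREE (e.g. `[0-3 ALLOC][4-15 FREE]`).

Answer: [0-12 ALLOC][13-46 FREE]

Derivation:
Op 1: a = malloc(11) -> a = 0; heap: [0-10 ALLOC][11-46 FREE]
Op 2: free(a) -> (freed a); heap: [0-46 FREE]
Op 3: b = malloc(1) -> b = 0; heap: [0-0 ALLOC][1-46 FREE]
Op 4: free(b) -> (freed b); heap: [0-46 FREE]
Op 5: c = malloc(13) -> c = 0; heap: [0-12 ALLOC][13-46 FREE]
Op 6: d = malloc(3) -> d = 13; heap: [0-12 ALLOC][13-15 ALLOC][16-46 FREE]
free(d): d = 13 -> block [13-15 ALLOC]; mark free, coalesce with adjacent free neighbors -> [0-12 ALLOC][13-46 FREE]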